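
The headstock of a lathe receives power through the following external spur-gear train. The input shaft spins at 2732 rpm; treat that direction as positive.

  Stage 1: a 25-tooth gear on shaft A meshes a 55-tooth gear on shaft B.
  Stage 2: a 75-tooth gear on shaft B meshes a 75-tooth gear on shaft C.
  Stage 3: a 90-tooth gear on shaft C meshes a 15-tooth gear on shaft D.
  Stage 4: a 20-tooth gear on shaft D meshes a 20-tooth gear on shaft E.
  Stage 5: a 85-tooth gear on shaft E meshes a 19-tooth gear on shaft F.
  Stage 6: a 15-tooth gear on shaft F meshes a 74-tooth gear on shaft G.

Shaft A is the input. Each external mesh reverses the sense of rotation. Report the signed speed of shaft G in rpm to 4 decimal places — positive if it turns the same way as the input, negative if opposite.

+6756.6921 rpm (same as input, |ω| = 6756.6921 rpm)

Stage 1 [25T→55T]: ω = 2732.0000×25/55 = 1241.8182 rpm, dir flips to −; running = −1241.8182
Stage 2 [75T→75T]: ω = 1241.8182×75/75 = 1241.8182 rpm, dir flips to +; running = +1241.8182
Stage 3 [90T→15T]: ω = 1241.8182×90/15 = 7450.9091 rpm, dir flips to −; running = −7450.9091
Stage 4 [20T→20T]: ω = 7450.9091×20/20 = 7450.9091 rpm, dir flips to +; running = +7450.9091
Stage 5 [85T→19T]: ω = 7450.9091×85/19 = 33333.0144 rpm, dir flips to −; running = −33333.0144
Stage 6 [15T→74T]: ω = 33333.0144×15/74 = 6756.6921 rpm, dir flips to +; running = +6756.6921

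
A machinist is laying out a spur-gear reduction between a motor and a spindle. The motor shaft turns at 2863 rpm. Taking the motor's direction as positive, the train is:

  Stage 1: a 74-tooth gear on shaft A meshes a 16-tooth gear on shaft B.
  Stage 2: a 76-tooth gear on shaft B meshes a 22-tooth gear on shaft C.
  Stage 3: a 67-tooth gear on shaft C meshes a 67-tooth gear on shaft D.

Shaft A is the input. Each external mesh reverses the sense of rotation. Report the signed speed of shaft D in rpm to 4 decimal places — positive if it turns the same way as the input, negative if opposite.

-45742.9318 rpm (opposite to input, |ω| = 45742.9318 rpm)

Stage 1 [74T→16T]: ω = 2863.0000×74/16 = 13241.3750 rpm, dir flips to −; running = −13241.3750
Stage 2 [76T→22T]: ω = 13241.3750×76/22 = 45742.9318 rpm, dir flips to +; running = +45742.9318
Stage 3 [67T→67T]: ω = 45742.9318×67/67 = 45742.9318 rpm, dir flips to −; running = −45742.9318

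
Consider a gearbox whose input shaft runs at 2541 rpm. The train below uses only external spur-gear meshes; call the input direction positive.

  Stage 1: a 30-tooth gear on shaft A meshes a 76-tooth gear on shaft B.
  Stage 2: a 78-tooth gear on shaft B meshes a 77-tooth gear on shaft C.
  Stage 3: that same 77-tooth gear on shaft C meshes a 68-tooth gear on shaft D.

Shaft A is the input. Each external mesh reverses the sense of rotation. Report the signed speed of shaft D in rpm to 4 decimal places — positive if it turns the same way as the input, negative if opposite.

Stage 1 [30T→76T]: ω = 2541.0000×30/76 = 1003.0263 rpm, dir flips to −; running = −1003.0263
Stage 2 [78T→77T]: ω = 1003.0263×78/77 = 1016.0526 rpm, dir flips to +; running = +1016.0526
Stage 3 [77T→68T]: ω = 1016.0526×77/68 = 1150.5302 rpm, dir flips to −; running = −1150.5302

-1150.5302 rpm (opposite to input, |ω| = 1150.5302 rpm)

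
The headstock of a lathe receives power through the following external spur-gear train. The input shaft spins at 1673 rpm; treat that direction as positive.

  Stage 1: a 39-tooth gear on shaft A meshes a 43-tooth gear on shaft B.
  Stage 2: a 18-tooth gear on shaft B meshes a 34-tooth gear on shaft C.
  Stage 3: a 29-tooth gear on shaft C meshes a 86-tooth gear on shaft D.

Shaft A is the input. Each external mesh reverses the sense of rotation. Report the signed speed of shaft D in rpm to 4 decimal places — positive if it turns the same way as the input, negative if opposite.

Stage 1 [39T→43T]: ω = 1673.0000×39/43 = 1517.3721 rpm, dir flips to −; running = −1517.3721
Stage 2 [18T→34T]: ω = 1517.3721×18/34 = 803.3146 rpm, dir flips to +; running = +803.3146
Stage 3 [29T→86T]: ω = 803.3146×29/86 = 270.8852 rpm, dir flips to −; running = −270.8852

-270.8852 rpm (opposite to input, |ω| = 270.8852 rpm)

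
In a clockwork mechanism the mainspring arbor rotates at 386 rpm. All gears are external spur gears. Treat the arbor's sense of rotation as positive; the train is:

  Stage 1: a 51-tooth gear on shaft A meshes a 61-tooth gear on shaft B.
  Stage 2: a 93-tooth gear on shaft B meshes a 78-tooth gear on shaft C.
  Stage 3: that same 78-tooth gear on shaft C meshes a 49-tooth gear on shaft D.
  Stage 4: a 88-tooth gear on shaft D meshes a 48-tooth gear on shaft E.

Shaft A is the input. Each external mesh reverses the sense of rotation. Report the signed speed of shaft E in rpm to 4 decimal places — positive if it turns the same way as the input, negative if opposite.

+1122.9384 rpm (same as input, |ω| = 1122.9384 rpm)

Stage 1 [51T→61T]: ω = 386.0000×51/61 = 322.7213 rpm, dir flips to −; running = −322.7213
Stage 2 [93T→78T]: ω = 322.7213×93/78 = 384.7831 rpm, dir flips to +; running = +384.7831
Stage 3 [78T→49T]: ω = 384.7831×78/49 = 612.5119 rpm, dir flips to −; running = −612.5119
Stage 4 [88T→48T]: ω = 612.5119×88/48 = 1122.9384 rpm, dir flips to +; running = +1122.9384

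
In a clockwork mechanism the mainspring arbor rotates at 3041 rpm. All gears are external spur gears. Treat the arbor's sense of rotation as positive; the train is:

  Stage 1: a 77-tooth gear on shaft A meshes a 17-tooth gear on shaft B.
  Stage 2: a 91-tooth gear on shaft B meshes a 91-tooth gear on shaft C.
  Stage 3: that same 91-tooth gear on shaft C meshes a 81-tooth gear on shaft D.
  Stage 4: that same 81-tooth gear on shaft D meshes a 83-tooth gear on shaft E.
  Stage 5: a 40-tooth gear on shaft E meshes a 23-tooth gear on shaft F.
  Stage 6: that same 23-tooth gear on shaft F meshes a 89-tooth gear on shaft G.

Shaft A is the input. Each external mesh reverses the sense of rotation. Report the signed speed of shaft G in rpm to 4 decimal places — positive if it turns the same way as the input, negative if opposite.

+6787.2135 rpm (same as input, |ω| = 6787.2135 rpm)

Stage 1 [77T→17T]: ω = 3041.0000×77/17 = 13773.9412 rpm, dir flips to −; running = −13773.9412
Stage 2 [91T→91T]: ω = 13773.9412×91/91 = 13773.9412 rpm, dir flips to +; running = +13773.9412
Stage 3 [91T→81T]: ω = 13773.9412×91/81 = 15474.4277 rpm, dir flips to −; running = −15474.4277
Stage 4 [81T→83T]: ω = 15474.4277×81/83 = 15101.5500 rpm, dir flips to +; running = +15101.5500
Stage 5 [40T→23T]: ω = 15101.5500×40/23 = 26263.5652 rpm, dir flips to −; running = −26263.5652
Stage 6 [23T→89T]: ω = 26263.5652×23/89 = 6787.2135 rpm, dir flips to +; running = +6787.2135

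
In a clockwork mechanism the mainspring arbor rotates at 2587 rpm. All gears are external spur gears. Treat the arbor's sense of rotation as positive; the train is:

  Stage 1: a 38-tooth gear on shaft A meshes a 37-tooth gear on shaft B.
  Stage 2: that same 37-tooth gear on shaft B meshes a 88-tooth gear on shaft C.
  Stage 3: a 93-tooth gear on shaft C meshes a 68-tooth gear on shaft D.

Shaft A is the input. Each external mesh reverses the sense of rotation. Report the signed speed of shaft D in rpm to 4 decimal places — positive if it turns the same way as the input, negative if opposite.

-1527.8172 rpm (opposite to input, |ω| = 1527.8172 rpm)

Stage 1 [38T→37T]: ω = 2587.0000×38/37 = 2656.9189 rpm, dir flips to −; running = −2656.9189
Stage 2 [37T→88T]: ω = 2656.9189×37/88 = 1117.1136 rpm, dir flips to +; running = +1117.1136
Stage 3 [93T→68T]: ω = 1117.1136×93/68 = 1527.8172 rpm, dir flips to −; running = −1527.8172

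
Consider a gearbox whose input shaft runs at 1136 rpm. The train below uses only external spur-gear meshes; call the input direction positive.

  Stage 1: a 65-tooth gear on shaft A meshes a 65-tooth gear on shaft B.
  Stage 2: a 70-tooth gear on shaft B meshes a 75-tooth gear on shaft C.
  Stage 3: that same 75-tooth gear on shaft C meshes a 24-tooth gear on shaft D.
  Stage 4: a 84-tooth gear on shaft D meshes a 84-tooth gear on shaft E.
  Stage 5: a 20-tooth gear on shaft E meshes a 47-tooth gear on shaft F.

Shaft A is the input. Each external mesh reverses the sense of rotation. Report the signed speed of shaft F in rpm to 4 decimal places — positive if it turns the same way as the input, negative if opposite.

-1409.9291 rpm (opposite to input, |ω| = 1409.9291 rpm)

Stage 1 [65T→65T]: ω = 1136.0000×65/65 = 1136.0000 rpm, dir flips to −; running = −1136.0000
Stage 2 [70T→75T]: ω = 1136.0000×70/75 = 1060.2667 rpm, dir flips to +; running = +1060.2667
Stage 3 [75T→24T]: ω = 1060.2667×75/24 = 3313.3333 rpm, dir flips to −; running = −3313.3333
Stage 4 [84T→84T]: ω = 3313.3333×84/84 = 3313.3333 rpm, dir flips to +; running = +3313.3333
Stage 5 [20T→47T]: ω = 3313.3333×20/47 = 1409.9291 rpm, dir flips to −; running = −1409.9291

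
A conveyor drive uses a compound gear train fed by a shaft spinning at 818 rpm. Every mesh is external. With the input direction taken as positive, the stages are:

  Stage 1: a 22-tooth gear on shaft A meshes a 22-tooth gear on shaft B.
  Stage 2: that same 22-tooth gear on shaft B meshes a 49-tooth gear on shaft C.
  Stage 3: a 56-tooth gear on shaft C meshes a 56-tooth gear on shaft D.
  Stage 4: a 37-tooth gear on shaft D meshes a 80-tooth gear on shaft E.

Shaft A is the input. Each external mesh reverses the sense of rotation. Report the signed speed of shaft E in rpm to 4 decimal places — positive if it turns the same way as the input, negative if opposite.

+169.8602 rpm (same as input, |ω| = 169.8602 rpm)

Stage 1 [22T→22T]: ω = 818.0000×22/22 = 818.0000 rpm, dir flips to −; running = −818.0000
Stage 2 [22T→49T]: ω = 818.0000×22/49 = 367.2653 rpm, dir flips to +; running = +367.2653
Stage 3 [56T→56T]: ω = 367.2653×56/56 = 367.2653 rpm, dir flips to −; running = −367.2653
Stage 4 [37T→80T]: ω = 367.2653×37/80 = 169.8602 rpm, dir flips to +; running = +169.8602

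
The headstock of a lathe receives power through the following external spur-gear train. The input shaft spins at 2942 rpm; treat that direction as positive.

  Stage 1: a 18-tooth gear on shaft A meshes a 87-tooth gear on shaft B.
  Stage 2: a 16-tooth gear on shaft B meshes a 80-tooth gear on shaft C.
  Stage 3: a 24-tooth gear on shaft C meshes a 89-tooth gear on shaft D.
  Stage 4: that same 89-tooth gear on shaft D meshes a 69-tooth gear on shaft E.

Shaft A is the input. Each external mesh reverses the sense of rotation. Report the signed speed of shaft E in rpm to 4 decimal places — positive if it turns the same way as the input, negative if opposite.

Stage 1 [18T→87T]: ω = 2942.0000×18/87 = 608.6897 rpm, dir flips to −; running = −608.6897
Stage 2 [16T→80T]: ω = 608.6897×16/80 = 121.7379 rpm, dir flips to +; running = +121.7379
Stage 3 [24T→89T]: ω = 121.7379×24/89 = 32.8282 rpm, dir flips to −; running = −32.8282
Stage 4 [89T→69T]: ω = 32.8282×89/69 = 42.3436 rpm, dir flips to +; running = +42.3436

+42.3436 rpm (same as input, |ω| = 42.3436 rpm)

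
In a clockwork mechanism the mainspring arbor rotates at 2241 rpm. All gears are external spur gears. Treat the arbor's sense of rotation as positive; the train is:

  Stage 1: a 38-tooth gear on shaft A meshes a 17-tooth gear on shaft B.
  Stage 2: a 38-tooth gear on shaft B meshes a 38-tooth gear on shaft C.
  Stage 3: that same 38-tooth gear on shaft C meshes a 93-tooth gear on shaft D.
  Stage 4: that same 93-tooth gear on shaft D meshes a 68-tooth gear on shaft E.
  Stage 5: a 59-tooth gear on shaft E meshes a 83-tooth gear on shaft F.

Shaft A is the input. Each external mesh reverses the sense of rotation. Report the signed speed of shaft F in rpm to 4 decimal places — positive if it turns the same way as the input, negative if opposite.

-1989.8720 rpm (opposite to input, |ω| = 1989.8720 rpm)

Stage 1 [38T→17T]: ω = 2241.0000×38/17 = 5009.2941 rpm, dir flips to −; running = −5009.2941
Stage 2 [38T→38T]: ω = 5009.2941×38/38 = 5009.2941 rpm, dir flips to +; running = +5009.2941
Stage 3 [38T→93T]: ω = 5009.2941×38/93 = 2046.8083 rpm, dir flips to −; running = −2046.8083
Stage 4 [93T→68T]: ω = 2046.8083×93/68 = 2799.3114 rpm, dir flips to +; running = +2799.3114
Stage 5 [59T→83T]: ω = 2799.3114×59/83 = 1989.8720 rpm, dir flips to −; running = −1989.8720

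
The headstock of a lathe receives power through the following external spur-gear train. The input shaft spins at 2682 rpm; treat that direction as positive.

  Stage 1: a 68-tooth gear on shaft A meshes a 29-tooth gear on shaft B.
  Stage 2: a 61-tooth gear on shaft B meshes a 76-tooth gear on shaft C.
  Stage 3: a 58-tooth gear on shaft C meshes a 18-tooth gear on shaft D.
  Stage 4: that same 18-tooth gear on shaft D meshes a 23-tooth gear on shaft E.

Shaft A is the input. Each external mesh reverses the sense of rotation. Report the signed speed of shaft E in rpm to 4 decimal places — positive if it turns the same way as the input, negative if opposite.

+12728.7597 rpm (same as input, |ω| = 12728.7597 rpm)

Stage 1 [68T→29T]: ω = 2682.0000×68/29 = 6288.8276 rpm, dir flips to −; running = −6288.8276
Stage 2 [61T→76T]: ω = 6288.8276×61/76 = 5047.6116 rpm, dir flips to +; running = +5047.6116
Stage 3 [58T→18T]: ω = 5047.6116×58/18 = 16264.5263 rpm, dir flips to −; running = −16264.5263
Stage 4 [18T→23T]: ω = 16264.5263×18/23 = 12728.7597 rpm, dir flips to +; running = +12728.7597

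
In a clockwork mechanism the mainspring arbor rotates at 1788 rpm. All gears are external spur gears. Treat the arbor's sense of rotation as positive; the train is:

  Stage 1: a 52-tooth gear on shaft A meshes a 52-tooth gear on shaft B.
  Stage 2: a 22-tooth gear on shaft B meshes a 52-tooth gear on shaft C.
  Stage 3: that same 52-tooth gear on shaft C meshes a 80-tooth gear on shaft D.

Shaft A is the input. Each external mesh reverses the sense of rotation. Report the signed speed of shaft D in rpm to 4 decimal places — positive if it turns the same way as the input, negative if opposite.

Stage 1 [52T→52T]: ω = 1788.0000×52/52 = 1788.0000 rpm, dir flips to −; running = −1788.0000
Stage 2 [22T→52T]: ω = 1788.0000×22/52 = 756.4615 rpm, dir flips to +; running = +756.4615
Stage 3 [52T→80T]: ω = 756.4615×52/80 = 491.7000 rpm, dir flips to −; running = −491.7000

-491.7000 rpm (opposite to input, |ω| = 491.7000 rpm)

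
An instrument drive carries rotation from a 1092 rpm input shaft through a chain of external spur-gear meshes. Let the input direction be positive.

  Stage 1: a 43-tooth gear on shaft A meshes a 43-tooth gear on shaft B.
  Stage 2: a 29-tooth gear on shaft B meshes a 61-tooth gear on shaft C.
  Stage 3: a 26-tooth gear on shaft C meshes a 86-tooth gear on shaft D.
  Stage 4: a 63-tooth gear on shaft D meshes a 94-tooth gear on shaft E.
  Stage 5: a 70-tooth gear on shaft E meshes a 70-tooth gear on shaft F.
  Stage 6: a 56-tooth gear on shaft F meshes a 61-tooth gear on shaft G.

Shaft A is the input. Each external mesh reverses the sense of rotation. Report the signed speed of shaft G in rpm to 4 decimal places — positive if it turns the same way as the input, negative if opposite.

+96.5687 rpm (same as input, |ω| = 96.5687 rpm)

Stage 1 [43T→43T]: ω = 1092.0000×43/43 = 1092.0000 rpm, dir flips to −; running = −1092.0000
Stage 2 [29T→61T]: ω = 1092.0000×29/61 = 519.1475 rpm, dir flips to +; running = +519.1475
Stage 3 [26T→86T]: ω = 519.1475×26/86 = 156.9516 rpm, dir flips to −; running = −156.9516
Stage 4 [63T→94T]: ω = 156.9516×63/94 = 105.1910 rpm, dir flips to +; running = +105.1910
Stage 5 [70T→70T]: ω = 105.1910×70/70 = 105.1910 rpm, dir flips to −; running = −105.1910
Stage 6 [56T→61T]: ω = 105.1910×56/61 = 96.5687 rpm, dir flips to +; running = +96.5687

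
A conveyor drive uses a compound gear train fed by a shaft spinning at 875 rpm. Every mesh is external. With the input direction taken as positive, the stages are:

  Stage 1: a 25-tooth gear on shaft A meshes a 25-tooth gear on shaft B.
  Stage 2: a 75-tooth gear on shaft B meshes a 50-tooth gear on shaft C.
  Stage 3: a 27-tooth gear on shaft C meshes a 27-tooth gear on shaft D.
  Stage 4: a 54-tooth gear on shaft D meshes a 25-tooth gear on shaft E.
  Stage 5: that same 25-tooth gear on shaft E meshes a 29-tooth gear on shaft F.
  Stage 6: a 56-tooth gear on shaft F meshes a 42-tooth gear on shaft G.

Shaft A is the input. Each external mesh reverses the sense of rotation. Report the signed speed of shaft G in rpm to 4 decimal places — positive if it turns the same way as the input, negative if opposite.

Stage 1 [25T→25T]: ω = 875.0000×25/25 = 875.0000 rpm, dir flips to −; running = −875.0000
Stage 2 [75T→50T]: ω = 875.0000×75/50 = 1312.5000 rpm, dir flips to +; running = +1312.5000
Stage 3 [27T→27T]: ω = 1312.5000×27/27 = 1312.5000 rpm, dir flips to −; running = −1312.5000
Stage 4 [54T→25T]: ω = 1312.5000×54/25 = 2835.0000 rpm, dir flips to +; running = +2835.0000
Stage 5 [25T→29T]: ω = 2835.0000×25/29 = 2443.9655 rpm, dir flips to −; running = −2443.9655
Stage 6 [56T→42T]: ω = 2443.9655×56/42 = 3258.6207 rpm, dir flips to +; running = +3258.6207

+3258.6207 rpm (same as input, |ω| = 3258.6207 rpm)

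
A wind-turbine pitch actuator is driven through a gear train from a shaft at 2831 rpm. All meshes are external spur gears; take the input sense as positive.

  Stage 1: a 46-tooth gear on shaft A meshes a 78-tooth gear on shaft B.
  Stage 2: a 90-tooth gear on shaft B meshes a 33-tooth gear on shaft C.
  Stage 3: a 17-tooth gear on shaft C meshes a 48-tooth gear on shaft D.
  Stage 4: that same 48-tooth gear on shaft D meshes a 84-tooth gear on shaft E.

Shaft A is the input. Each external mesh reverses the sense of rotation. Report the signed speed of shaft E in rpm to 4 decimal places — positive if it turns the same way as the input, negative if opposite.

Stage 1 [46T→78T]: ω = 2831.0000×46/78 = 1669.5641 rpm, dir flips to −; running = −1669.5641
Stage 2 [90T→33T]: ω = 1669.5641×90/33 = 4553.3566 rpm, dir flips to +; running = +4553.3566
Stage 3 [17T→48T]: ω = 4553.3566×17/48 = 1612.6471 rpm, dir flips to −; running = −1612.6471
Stage 4 [48T→84T]: ω = 1612.6471×48/84 = 921.5127 rpm, dir flips to +; running = +921.5127

+921.5127 rpm (same as input, |ω| = 921.5127 rpm)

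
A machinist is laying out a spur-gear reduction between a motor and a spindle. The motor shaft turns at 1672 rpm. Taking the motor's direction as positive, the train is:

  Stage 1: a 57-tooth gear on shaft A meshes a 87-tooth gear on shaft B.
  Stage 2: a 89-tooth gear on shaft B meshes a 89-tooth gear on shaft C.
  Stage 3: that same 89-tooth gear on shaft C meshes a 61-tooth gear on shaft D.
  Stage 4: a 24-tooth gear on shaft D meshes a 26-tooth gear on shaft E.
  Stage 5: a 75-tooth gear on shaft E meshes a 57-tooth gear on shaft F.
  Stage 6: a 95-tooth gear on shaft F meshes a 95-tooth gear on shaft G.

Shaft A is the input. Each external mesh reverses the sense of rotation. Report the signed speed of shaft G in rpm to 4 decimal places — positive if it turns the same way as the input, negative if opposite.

+1941.2271 rpm (same as input, |ω| = 1941.2271 rpm)

Stage 1 [57T→87T]: ω = 1672.0000×57/87 = 1095.4483 rpm, dir flips to −; running = −1095.4483
Stage 2 [89T→89T]: ω = 1095.4483×89/89 = 1095.4483 rpm, dir flips to +; running = +1095.4483
Stage 3 [89T→61T]: ω = 1095.4483×89/61 = 1598.2770 rpm, dir flips to −; running = −1598.2770
Stage 4 [24T→26T]: ω = 1598.2770×24/26 = 1475.3326 rpm, dir flips to +; running = +1475.3326
Stage 5 [75T→57T]: ω = 1475.3326×75/57 = 1941.2271 rpm, dir flips to −; running = −1941.2271
Stage 6 [95T→95T]: ω = 1941.2271×95/95 = 1941.2271 rpm, dir flips to +; running = +1941.2271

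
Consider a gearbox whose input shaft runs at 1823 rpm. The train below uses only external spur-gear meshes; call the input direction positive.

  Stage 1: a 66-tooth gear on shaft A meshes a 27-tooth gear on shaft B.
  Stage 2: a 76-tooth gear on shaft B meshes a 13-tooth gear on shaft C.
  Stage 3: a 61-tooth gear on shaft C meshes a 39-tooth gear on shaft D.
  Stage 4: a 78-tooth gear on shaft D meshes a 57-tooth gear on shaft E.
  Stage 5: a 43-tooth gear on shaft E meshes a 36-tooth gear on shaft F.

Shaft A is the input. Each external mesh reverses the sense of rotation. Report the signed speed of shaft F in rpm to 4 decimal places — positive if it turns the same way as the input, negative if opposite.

-66602.1133 rpm (opposite to input, |ω| = 66602.1133 rpm)

Stage 1 [66T→27T]: ω = 1823.0000×66/27 = 4456.2222 rpm, dir flips to −; running = −4456.2222
Stage 2 [76T→13T]: ω = 4456.2222×76/13 = 26051.7607 rpm, dir flips to +; running = +26051.7607
Stage 3 [61T→39T]: ω = 26051.7607×61/39 = 40747.6257 rpm, dir flips to −; running = −40747.6257
Stage 4 [78T→57T]: ω = 40747.6257×78/57 = 55759.9088 rpm, dir flips to +; running = +55759.9088
Stage 5 [43T→36T]: ω = 55759.9088×43/36 = 66602.1133 rpm, dir flips to −; running = −66602.1133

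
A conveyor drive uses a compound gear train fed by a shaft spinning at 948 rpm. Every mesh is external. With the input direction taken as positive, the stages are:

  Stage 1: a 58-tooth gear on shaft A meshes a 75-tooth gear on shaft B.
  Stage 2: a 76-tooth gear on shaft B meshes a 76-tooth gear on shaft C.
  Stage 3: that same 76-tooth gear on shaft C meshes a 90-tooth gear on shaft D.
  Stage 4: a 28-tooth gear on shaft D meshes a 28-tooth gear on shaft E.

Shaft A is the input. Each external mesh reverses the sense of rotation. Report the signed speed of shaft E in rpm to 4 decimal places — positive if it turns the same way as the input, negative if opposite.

Stage 1 [58T→75T]: ω = 948.0000×58/75 = 733.1200 rpm, dir flips to −; running = −733.1200
Stage 2 [76T→76T]: ω = 733.1200×76/76 = 733.1200 rpm, dir flips to +; running = +733.1200
Stage 3 [76T→90T]: ω = 733.1200×76/90 = 619.0791 rpm, dir flips to −; running = −619.0791
Stage 4 [28T→28T]: ω = 619.0791×28/28 = 619.0791 rpm, dir flips to +; running = +619.0791

+619.0791 rpm (same as input, |ω| = 619.0791 rpm)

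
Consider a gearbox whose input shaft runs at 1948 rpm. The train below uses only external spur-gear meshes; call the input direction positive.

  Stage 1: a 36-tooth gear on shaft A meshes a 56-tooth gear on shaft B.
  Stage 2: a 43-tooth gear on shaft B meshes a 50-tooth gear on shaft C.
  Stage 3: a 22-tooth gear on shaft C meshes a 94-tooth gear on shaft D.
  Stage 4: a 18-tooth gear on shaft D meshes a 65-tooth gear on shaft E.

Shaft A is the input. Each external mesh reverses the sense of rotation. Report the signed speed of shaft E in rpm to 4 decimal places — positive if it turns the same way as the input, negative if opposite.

Stage 1 [36T→56T]: ω = 1948.0000×36/56 = 1252.2857 rpm, dir flips to −; running = −1252.2857
Stage 2 [43T→50T]: ω = 1252.2857×43/50 = 1076.9657 rpm, dir flips to +; running = +1076.9657
Stage 3 [22T→94T]: ω = 1076.9657×22/94 = 252.0558 rpm, dir flips to −; running = −252.0558
Stage 4 [18T→65T]: ω = 252.0558×18/65 = 69.8001 rpm, dir flips to +; running = +69.8001

+69.8001 rpm (same as input, |ω| = 69.8001 rpm)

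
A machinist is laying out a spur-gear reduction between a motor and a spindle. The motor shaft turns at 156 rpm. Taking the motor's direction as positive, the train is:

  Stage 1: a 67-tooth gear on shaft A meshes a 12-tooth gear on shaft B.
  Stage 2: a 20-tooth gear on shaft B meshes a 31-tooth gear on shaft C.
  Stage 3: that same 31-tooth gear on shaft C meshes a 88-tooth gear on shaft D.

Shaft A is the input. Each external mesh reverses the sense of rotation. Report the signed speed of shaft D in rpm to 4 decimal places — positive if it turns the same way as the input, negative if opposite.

-197.9545 rpm (opposite to input, |ω| = 197.9545 rpm)

Stage 1 [67T→12T]: ω = 156.0000×67/12 = 871.0000 rpm, dir flips to −; running = −871.0000
Stage 2 [20T→31T]: ω = 871.0000×20/31 = 561.9355 rpm, dir flips to +; running = +561.9355
Stage 3 [31T→88T]: ω = 561.9355×31/88 = 197.9545 rpm, dir flips to −; running = −197.9545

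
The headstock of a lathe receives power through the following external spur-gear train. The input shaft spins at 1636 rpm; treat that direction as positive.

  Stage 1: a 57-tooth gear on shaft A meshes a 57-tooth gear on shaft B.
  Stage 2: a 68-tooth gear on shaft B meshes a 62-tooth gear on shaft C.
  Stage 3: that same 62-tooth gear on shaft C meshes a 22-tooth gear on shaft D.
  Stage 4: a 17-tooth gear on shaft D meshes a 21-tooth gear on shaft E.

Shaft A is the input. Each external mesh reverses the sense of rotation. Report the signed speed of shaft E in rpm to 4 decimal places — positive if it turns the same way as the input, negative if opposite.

+4093.5411 rpm (same as input, |ω| = 4093.5411 rpm)

Stage 1 [57T→57T]: ω = 1636.0000×57/57 = 1636.0000 rpm, dir flips to −; running = −1636.0000
Stage 2 [68T→62T]: ω = 1636.0000×68/62 = 1794.3226 rpm, dir flips to +; running = +1794.3226
Stage 3 [62T→22T]: ω = 1794.3226×62/22 = 5056.7273 rpm, dir flips to −; running = −5056.7273
Stage 4 [17T→21T]: ω = 5056.7273×17/21 = 4093.5411 rpm, dir flips to +; running = +4093.5411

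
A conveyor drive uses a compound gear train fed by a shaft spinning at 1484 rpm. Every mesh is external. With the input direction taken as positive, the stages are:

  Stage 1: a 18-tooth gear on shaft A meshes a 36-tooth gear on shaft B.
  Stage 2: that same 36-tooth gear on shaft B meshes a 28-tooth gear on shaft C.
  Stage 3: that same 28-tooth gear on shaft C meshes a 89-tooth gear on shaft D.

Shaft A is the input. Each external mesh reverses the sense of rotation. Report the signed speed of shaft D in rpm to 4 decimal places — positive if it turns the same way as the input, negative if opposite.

Stage 1 [18T→36T]: ω = 1484.0000×18/36 = 742.0000 rpm, dir flips to −; running = −742.0000
Stage 2 [36T→28T]: ω = 742.0000×36/28 = 954.0000 rpm, dir flips to +; running = +954.0000
Stage 3 [28T→89T]: ω = 954.0000×28/89 = 300.1348 rpm, dir flips to −; running = −300.1348

-300.1348 rpm (opposite to input, |ω| = 300.1348 rpm)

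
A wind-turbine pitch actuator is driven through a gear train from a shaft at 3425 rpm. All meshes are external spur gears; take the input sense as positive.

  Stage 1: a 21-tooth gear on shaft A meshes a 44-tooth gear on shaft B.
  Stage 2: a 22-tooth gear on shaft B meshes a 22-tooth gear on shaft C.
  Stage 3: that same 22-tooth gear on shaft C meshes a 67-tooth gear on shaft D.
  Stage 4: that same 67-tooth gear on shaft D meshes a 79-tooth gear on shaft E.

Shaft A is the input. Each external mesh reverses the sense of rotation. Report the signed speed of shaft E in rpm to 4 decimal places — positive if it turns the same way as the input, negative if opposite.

+455.2215 rpm (same as input, |ω| = 455.2215 rpm)

Stage 1 [21T→44T]: ω = 3425.0000×21/44 = 1634.6591 rpm, dir flips to −; running = −1634.6591
Stage 2 [22T→22T]: ω = 1634.6591×22/22 = 1634.6591 rpm, dir flips to +; running = +1634.6591
Stage 3 [22T→67T]: ω = 1634.6591×22/67 = 536.7537 rpm, dir flips to −; running = −536.7537
Stage 4 [67T→79T]: ω = 536.7537×67/79 = 455.2215 rpm, dir flips to +; running = +455.2215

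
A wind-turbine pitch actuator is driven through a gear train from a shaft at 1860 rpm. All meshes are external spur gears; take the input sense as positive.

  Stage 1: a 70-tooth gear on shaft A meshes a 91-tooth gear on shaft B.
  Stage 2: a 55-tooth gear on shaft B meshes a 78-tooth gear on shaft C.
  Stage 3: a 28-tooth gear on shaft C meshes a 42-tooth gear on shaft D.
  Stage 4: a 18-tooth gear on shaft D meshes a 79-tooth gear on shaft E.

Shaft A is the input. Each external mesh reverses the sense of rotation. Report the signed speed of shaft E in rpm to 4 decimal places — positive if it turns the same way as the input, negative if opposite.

Stage 1 [70T→91T]: ω = 1860.0000×70/91 = 1430.7692 rpm, dir flips to −; running = −1430.7692
Stage 2 [55T→78T]: ω = 1430.7692×55/78 = 1008.8757 rpm, dir flips to +; running = +1008.8757
Stage 3 [28T→42T]: ω = 1008.8757×28/42 = 672.5838 rpm, dir flips to −; running = −672.5838
Stage 4 [18T→79T]: ω = 672.5838×18/79 = 153.2469 rpm, dir flips to +; running = +153.2469

+153.2469 rpm (same as input, |ω| = 153.2469 rpm)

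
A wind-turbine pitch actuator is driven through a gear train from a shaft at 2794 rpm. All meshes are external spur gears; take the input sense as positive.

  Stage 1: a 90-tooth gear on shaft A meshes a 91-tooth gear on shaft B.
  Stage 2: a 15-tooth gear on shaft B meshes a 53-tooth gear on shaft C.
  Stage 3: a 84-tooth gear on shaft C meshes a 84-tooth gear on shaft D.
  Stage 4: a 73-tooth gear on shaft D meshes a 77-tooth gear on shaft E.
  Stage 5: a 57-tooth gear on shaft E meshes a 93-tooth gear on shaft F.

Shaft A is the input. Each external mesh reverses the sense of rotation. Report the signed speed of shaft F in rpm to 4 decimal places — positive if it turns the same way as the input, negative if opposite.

-454.4300 rpm (opposite to input, |ω| = 454.4300 rpm)

Stage 1 [90T→91T]: ω = 2794.0000×90/91 = 2763.2967 rpm, dir flips to −; running = −2763.2967
Stage 2 [15T→53T]: ω = 2763.2967×15/53 = 782.0651 rpm, dir flips to +; running = +782.0651
Stage 3 [84T→84T]: ω = 782.0651×84/84 = 782.0651 rpm, dir flips to −; running = −782.0651
Stage 4 [73T→77T]: ω = 782.0651×73/77 = 741.4383 rpm, dir flips to +; running = +741.4383
Stage 5 [57T→93T]: ω = 741.4383×57/93 = 454.4300 rpm, dir flips to −; running = −454.4300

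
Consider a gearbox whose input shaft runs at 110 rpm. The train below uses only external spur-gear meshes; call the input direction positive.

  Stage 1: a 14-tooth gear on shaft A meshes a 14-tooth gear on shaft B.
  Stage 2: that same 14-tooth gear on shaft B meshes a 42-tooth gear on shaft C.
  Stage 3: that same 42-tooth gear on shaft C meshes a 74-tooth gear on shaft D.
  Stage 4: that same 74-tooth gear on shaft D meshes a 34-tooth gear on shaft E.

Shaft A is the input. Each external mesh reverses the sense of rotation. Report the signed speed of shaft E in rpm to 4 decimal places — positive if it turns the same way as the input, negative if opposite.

Stage 1 [14T→14T]: ω = 110.0000×14/14 = 110.0000 rpm, dir flips to −; running = −110.0000
Stage 2 [14T→42T]: ω = 110.0000×14/42 = 36.6667 rpm, dir flips to +; running = +36.6667
Stage 3 [42T→74T]: ω = 36.6667×42/74 = 20.8108 rpm, dir flips to −; running = −20.8108
Stage 4 [74T→34T]: ω = 20.8108×74/34 = 45.2941 rpm, dir flips to +; running = +45.2941

+45.2941 rpm (same as input, |ω| = 45.2941 rpm)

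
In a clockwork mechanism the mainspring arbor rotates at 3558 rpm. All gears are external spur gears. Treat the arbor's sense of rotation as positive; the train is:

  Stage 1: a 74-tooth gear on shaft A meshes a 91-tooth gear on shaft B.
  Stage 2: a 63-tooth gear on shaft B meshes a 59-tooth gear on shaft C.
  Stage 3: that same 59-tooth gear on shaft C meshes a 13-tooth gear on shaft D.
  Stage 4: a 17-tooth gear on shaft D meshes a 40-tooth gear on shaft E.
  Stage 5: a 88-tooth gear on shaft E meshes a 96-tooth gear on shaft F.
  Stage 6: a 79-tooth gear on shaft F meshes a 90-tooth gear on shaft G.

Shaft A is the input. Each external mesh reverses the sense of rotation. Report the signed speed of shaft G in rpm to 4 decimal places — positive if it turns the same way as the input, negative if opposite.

Stage 1 [74T→91T]: ω = 3558.0000×74/91 = 2893.3187 rpm, dir flips to −; running = −2893.3187
Stage 2 [63T→59T]: ω = 2893.3187×63/59 = 3089.4759 rpm, dir flips to +; running = +3089.4759
Stage 3 [59T→13T]: ω = 3089.4759×59/13 = 14021.4675 rpm, dir flips to −; running = −14021.4675
Stage 4 [17T→40T]: ω = 14021.4675×17/40 = 5959.1237 rpm, dir flips to +; running = +5959.1237
Stage 5 [88T→96T]: ω = 5959.1237×88/96 = 5462.5300 rpm, dir flips to −; running = −5462.5300
Stage 6 [79T→90T]: ω = 5462.5300×79/90 = 4794.8875 rpm, dir flips to +; running = +4794.8875

+4794.8875 rpm (same as input, |ω| = 4794.8875 rpm)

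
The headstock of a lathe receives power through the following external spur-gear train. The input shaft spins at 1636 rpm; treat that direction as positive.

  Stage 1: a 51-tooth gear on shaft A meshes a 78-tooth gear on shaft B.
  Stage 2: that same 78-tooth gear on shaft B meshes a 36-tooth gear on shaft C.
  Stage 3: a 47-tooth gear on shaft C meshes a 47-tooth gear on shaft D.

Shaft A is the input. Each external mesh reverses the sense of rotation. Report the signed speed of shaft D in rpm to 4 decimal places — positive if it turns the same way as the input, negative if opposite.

-2317.6667 rpm (opposite to input, |ω| = 2317.6667 rpm)

Stage 1 [51T→78T]: ω = 1636.0000×51/78 = 1069.6923 rpm, dir flips to −; running = −1069.6923
Stage 2 [78T→36T]: ω = 1069.6923×78/36 = 2317.6667 rpm, dir flips to +; running = +2317.6667
Stage 3 [47T→47T]: ω = 2317.6667×47/47 = 2317.6667 rpm, dir flips to −; running = −2317.6667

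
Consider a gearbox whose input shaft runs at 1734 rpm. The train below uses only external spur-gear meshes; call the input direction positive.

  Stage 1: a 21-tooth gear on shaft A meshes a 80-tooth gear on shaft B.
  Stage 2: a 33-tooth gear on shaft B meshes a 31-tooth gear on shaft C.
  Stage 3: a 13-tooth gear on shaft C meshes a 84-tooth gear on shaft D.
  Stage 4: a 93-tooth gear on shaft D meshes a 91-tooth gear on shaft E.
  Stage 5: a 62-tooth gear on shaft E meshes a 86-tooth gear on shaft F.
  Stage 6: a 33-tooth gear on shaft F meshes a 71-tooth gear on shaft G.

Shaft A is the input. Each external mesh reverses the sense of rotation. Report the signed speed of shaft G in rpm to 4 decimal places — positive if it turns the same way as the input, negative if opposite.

+25.6794 rpm (same as input, |ω| = 25.6794 rpm)

Stage 1 [21T→80T]: ω = 1734.0000×21/80 = 455.1750 rpm, dir flips to −; running = −455.1750
Stage 2 [33T→31T]: ω = 455.1750×33/31 = 484.5411 rpm, dir flips to +; running = +484.5411
Stage 3 [13T→84T]: ω = 484.5411×13/84 = 74.9885 rpm, dir flips to −; running = −74.9885
Stage 4 [93T→91T]: ω = 74.9885×93/91 = 76.6366 rpm, dir flips to +; running = +76.6366
Stage 5 [62T→86T]: ω = 76.6366×62/86 = 55.2496 rpm, dir flips to −; running = −55.2496
Stage 6 [33T→71T]: ω = 55.2496×33/71 = 25.6794 rpm, dir flips to +; running = +25.6794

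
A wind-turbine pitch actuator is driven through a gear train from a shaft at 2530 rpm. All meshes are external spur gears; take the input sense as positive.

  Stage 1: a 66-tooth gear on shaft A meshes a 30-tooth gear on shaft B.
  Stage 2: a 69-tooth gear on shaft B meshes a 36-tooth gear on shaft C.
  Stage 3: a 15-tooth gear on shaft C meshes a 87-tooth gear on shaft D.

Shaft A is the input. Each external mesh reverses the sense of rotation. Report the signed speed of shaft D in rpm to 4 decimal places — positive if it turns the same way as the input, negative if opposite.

Stage 1 [66T→30T]: ω = 2530.0000×66/30 = 5566.0000 rpm, dir flips to −; running = −5566.0000
Stage 2 [69T→36T]: ω = 5566.0000×69/36 = 10668.1667 rpm, dir flips to +; running = +10668.1667
Stage 3 [15T→87T]: ω = 10668.1667×15/87 = 1839.3391 rpm, dir flips to −; running = −1839.3391

-1839.3391 rpm (opposite to input, |ω| = 1839.3391 rpm)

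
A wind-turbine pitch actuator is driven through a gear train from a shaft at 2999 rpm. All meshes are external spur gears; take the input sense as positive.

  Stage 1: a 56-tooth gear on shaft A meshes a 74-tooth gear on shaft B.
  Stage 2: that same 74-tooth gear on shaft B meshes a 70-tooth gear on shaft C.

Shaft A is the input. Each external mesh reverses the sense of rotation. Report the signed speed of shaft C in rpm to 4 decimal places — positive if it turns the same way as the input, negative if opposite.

Stage 1 [56T→74T]: ω = 2999.0000×56/74 = 2269.5135 rpm, dir flips to −; running = −2269.5135
Stage 2 [74T→70T]: ω = 2269.5135×74/70 = 2399.2000 rpm, dir flips to +; running = +2399.2000

+2399.2000 rpm (same as input, |ω| = 2399.2000 rpm)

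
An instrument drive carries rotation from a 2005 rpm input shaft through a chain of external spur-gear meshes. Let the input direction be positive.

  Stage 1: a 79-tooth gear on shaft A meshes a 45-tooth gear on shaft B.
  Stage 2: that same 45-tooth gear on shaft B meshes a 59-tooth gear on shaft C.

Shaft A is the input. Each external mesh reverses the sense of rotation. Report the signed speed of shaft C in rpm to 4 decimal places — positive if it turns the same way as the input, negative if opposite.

Stage 1 [79T→45T]: ω = 2005.0000×79/45 = 3519.8889 rpm, dir flips to −; running = −3519.8889
Stage 2 [45T→59T]: ω = 3519.8889×45/59 = 2684.6610 rpm, dir flips to +; running = +2684.6610

+2684.6610 rpm (same as input, |ω| = 2684.6610 rpm)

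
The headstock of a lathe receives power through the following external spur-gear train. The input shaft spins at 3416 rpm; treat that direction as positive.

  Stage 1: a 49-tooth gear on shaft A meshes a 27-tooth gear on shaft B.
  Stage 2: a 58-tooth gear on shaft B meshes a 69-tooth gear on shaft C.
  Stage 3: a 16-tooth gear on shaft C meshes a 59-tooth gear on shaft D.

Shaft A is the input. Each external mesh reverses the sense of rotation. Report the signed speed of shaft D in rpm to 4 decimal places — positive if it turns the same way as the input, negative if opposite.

-1413.1786 rpm (opposite to input, |ω| = 1413.1786 rpm)

Stage 1 [49T→27T]: ω = 3416.0000×49/27 = 6199.4074 rpm, dir flips to −; running = −6199.4074
Stage 2 [58T→69T]: ω = 6199.4074×58/69 = 5211.0961 rpm, dir flips to +; running = +5211.0961
Stage 3 [16T→59T]: ω = 5211.0961×16/59 = 1413.1786 rpm, dir flips to −; running = −1413.1786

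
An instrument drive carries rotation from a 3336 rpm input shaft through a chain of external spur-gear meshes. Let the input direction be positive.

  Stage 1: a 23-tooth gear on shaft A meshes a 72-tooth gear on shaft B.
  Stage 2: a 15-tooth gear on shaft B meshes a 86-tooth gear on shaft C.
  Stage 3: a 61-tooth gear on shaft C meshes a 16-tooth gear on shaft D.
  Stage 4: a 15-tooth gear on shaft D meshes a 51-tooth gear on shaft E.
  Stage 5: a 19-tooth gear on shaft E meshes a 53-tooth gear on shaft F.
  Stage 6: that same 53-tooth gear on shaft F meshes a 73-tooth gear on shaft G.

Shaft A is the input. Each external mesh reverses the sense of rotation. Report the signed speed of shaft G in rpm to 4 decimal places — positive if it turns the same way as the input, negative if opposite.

Stage 1 [23T→72T]: ω = 3336.0000×23/72 = 1065.6667 rpm, dir flips to −; running = −1065.6667
Stage 2 [15T→86T]: ω = 1065.6667×15/86 = 185.8721 rpm, dir flips to +; running = +185.8721
Stage 3 [61T→16T]: ω = 185.8721×61/16 = 708.6374 rpm, dir flips to −; running = −708.6374
Stage 4 [15T→51T]: ω = 708.6374×15/51 = 208.4228 rpm, dir flips to +; running = +208.4228
Stage 5 [19T→53T]: ω = 208.4228×19/53 = 74.7176 rpm, dir flips to −; running = −74.7176
Stage 6 [53T→73T]: ω = 74.7176×53/73 = 54.2470 rpm, dir flips to +; running = +54.2470

+54.2470 rpm (same as input, |ω| = 54.2470 rpm)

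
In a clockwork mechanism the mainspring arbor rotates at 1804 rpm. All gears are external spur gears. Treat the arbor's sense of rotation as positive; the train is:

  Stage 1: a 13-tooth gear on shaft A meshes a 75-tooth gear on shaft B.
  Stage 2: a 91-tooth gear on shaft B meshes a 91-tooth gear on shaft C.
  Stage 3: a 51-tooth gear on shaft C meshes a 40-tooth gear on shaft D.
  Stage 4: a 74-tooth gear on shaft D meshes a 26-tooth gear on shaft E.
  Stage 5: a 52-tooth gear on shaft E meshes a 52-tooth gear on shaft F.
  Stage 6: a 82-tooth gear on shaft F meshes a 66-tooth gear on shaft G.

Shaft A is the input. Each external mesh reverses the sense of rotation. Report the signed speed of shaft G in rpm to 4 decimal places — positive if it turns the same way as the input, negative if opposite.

+1409.7987 rpm (same as input, |ω| = 1409.7987 rpm)

Stage 1 [13T→75T]: ω = 1804.0000×13/75 = 312.6933 rpm, dir flips to −; running = −312.6933
Stage 2 [91T→91T]: ω = 312.6933×91/91 = 312.6933 rpm, dir flips to +; running = +312.6933
Stage 3 [51T→40T]: ω = 312.6933×51/40 = 398.6840 rpm, dir flips to −; running = −398.6840
Stage 4 [74T→26T]: ω = 398.6840×74/26 = 1134.7160 rpm, dir flips to +; running = +1134.7160
Stage 5 [52T→52T]: ω = 1134.7160×52/52 = 1134.7160 rpm, dir flips to −; running = −1134.7160
Stage 6 [82T→66T]: ω = 1134.7160×82/66 = 1409.7987 rpm, dir flips to +; running = +1409.7987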